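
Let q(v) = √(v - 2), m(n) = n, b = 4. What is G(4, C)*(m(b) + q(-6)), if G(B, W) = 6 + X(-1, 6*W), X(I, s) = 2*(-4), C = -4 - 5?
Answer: -8 - 4*I*√2 ≈ -8.0 - 5.6569*I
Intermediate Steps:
q(v) = √(-2 + v)
C = -9
X(I, s) = -8
G(B, W) = -2 (G(B, W) = 6 - 8 = -2)
G(4, C)*(m(b) + q(-6)) = -2*(4 + √(-2 - 6)) = -2*(4 + √(-8)) = -2*(4 + 2*I*√2) = -8 - 4*I*√2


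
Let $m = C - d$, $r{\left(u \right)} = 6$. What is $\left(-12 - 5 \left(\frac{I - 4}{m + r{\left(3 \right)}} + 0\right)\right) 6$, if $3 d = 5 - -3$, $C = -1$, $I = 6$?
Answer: $- \frac{684}{7} \approx -97.714$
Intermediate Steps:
$d = \frac{8}{3}$ ($d = \frac{5 - -3}{3} = \frac{5 + 3}{3} = \frac{1}{3} \cdot 8 = \frac{8}{3} \approx 2.6667$)
$m = - \frac{11}{3}$ ($m = -1 - \frac{8}{3} = - \frac{11}{3} \approx -3.6667$)
$\left(-12 - 5 \left(\frac{I - 4}{m + r{\left(3 \right)}} + 0\right)\right) 6 = \left(-12 - 5 \left(\frac{6 - 4}{- \frac{11}{3} + 6} + 0\right)\right) 6 = \left(-12 - 5 \left(\frac{2}{\frac{7}{3}} + 0\right)\right) 6 = \left(-12 - 5 \left(2 \cdot \frac{3}{7} + 0\right)\right) 6 = \left(-12 - 5 \left(\frac{6}{7} + 0\right)\right) 6 = \left(-12 - \frac{30}{7}\right) 6 = \left(- \frac{114}{7}\right) 6 = - \frac{684}{7}$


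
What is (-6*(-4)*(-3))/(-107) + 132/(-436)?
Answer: 4317/11663 ≈ 0.37014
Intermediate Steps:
(-6*(-4)*(-3))/(-107) + 132/(-436) = (24*(-3))*(-1/107) + 132*(-1/436) = -72*(-1/107) - 33/109 = 72/107 - 33/109 = 4317/11663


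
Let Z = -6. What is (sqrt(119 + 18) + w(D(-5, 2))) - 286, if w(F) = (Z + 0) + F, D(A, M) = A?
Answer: -297 + sqrt(137) ≈ -285.30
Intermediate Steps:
w(F) = -6 + F (w(F) = (-6 + 0) + F = -6 + F)
(sqrt(119 + 18) + w(D(-5, 2))) - 286 = (sqrt(119 + 18) + (-6 - 5)) - 286 = (sqrt(137) - 11) - 286 = (-11 + sqrt(137)) - 286 = -297 + sqrt(137)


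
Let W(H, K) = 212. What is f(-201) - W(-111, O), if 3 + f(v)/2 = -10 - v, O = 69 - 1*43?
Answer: 164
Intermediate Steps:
O = 26 (O = 69 - 43 = 26)
f(v) = -26 - 2*v (f(v) = -6 + 2*(-10 - v) = -6 + (-20 - 2*v) = -26 - 2*v)
f(-201) - W(-111, O) = (-26 - 2*(-201)) - 1*212 = (-26 + 402) - 212 = 376 - 212 = 164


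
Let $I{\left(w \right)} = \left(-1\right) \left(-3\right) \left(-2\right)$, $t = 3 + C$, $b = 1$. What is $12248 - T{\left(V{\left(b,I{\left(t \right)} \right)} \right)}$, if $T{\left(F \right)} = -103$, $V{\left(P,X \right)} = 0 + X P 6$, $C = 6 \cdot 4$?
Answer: $12351$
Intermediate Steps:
$C = 24$
$t = 27$ ($t = 3 + 24 = 27$)
$I{\left(w \right)} = -6$ ($I{\left(w \right)} = 3 \left(-2\right) = -6$)
$V{\left(P,X \right)} = 6 P X$ ($V{\left(P,X \right)} = 0 + P X 6 = 0 + 6 P X = 6 P X$)
$12248 - T{\left(V{\left(b,I{\left(t \right)} \right)} \right)} = 12248 - -103 = 12248 + 103 = 12351$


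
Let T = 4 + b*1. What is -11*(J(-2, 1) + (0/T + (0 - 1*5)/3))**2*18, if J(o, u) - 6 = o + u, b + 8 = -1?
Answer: -2200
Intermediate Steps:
b = -9 (b = -8 - 1 = -9)
T = -5 (T = 4 - 9*1 = 4 - 9 = -5)
J(o, u) = 6 + o + u (J(o, u) = 6 + (o + u) = 6 + o + u)
-11*(J(-2, 1) + (0/T + (0 - 1*5)/3))**2*18 = -11*((6 - 2 + 1) + (0/(-5) + (0 - 1*5)/3))**2*18 = -11*(5 + (0*(-1/5) + (0 - 5)*(1/3)))**2*18 = -11*(5 + (0 - 5*1/3))**2*18 = -11*(5 + (0 - 5/3))**2*18 = -11*(5 - 5/3)**2*18 = -11*(10/3)**2*18 = -11*100/9*18 = -1100/9*18 = -2200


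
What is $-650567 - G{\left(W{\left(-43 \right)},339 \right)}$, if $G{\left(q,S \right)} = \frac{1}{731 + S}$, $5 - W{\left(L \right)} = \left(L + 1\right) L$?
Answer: $- \frac{696106691}{1070} \approx -6.5057 \cdot 10^{5}$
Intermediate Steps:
$W{\left(L \right)} = 5 - L \left(1 + L\right)$ ($W{\left(L \right)} = 5 - \left(L + 1\right) L = 5 - \left(1 + L\right) L = 5 - L \left(1 + L\right)$)
$-650567 - G{\left(W{\left(-43 \right)},339 \right)} = -650567 - \frac{1}{731 + 339} = -650567 - \frac{1}{1070} = - \frac{696106691}{1070}$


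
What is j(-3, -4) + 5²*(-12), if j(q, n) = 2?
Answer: -298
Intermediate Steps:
j(-3, -4) + 5²*(-12) = 2 + 5²*(-12) = 2 + 25*(-12) = 2 - 300 = -298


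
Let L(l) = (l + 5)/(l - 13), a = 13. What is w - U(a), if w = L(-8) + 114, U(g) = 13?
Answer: 708/7 ≈ 101.14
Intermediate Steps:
L(l) = (5 + l)/(-13 + l)
w = 799/7 (w = (5 - 8)/(-13 - 8) + 114 = -3/(-21) + 114 = -1/21*(-3) + 114 = 1/7 + 114 = 799/7 ≈ 114.14)
w - U(a) = 799/7 - 1*13 = 799/7 - 13 = 708/7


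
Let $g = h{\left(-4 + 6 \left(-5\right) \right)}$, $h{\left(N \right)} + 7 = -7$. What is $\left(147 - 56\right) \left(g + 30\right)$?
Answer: $1456$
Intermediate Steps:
$h{\left(N \right)} = -14$ ($h{\left(N \right)} = -7 - 7 = -14$)
$g = -14$
$\left(147 - 56\right) \left(g + 30\right) = \left(147 - 56\right) \left(-14 + 30\right) = 91 \cdot 16 = 1456$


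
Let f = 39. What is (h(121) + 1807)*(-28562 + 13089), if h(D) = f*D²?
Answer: -8863027238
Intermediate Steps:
h(D) = 39*D²
(h(121) + 1807)*(-28562 + 13089) = (39*121² + 1807)*(-28562 + 13089) = (39*14641 + 1807)*(-15473) = (570999 + 1807)*(-15473) = 572806*(-15473) = -8863027238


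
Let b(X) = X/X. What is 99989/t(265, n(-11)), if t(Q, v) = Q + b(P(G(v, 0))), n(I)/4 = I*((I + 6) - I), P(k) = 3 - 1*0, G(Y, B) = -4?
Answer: 99989/266 ≈ 375.90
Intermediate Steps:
P(k) = 3 (P(k) = 3 + 0 = 3)
b(X) = 1
n(I) = 24*I (n(I) = 4*(I*((I + 6) - I)) = 4*(I*((6 + I) - I)) = 4*(I*6) = 4*(6*I) = 24*I)
t(Q, v) = 1 + Q (t(Q, v) = Q + 1 = 1 + Q)
99989/t(265, n(-11)) = 99989/(1 + 265) = 99989/266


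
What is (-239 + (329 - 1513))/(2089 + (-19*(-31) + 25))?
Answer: -1423/2703 ≈ -0.52645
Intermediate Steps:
(-239 + (329 - 1513))/(2089 + (-19*(-31) + 25)) = (-239 - 1184)/(2089 + (589 + 25)) = -1423/(2089 + 614) = -1423/2703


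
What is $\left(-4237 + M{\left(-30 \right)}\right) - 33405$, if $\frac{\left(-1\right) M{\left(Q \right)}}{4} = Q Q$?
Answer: $-41242$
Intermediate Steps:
$M{\left(Q \right)} = - 4 Q^{2}$ ($M{\left(Q \right)} = - 4 Q Q = - 4 Q^{2}$)
$\left(-4237 + M{\left(-30 \right)}\right) - 33405 = \left(-4237 - 4 \left(-30\right)^{2}\right) - 33405 = \left(-4237 - 3600\right) - 33405 = -7837 - 33405 = -41242$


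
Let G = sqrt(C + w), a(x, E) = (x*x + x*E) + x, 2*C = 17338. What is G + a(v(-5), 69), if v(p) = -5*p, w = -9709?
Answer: 2375 + 4*I*sqrt(65) ≈ 2375.0 + 32.249*I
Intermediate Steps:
C = 8669 (C = (1/2)*17338 = 8669)
a(x, E) = x + x**2 + E*x (a(x, E) = (x**2 + E*x) + x = x + x**2 + E*x)
G = 4*I*sqrt(65) (G = sqrt(8669 - 9709) = sqrt(-1040) = 4*I*sqrt(65) ≈ 32.249*I)
G + a(v(-5), 69) = 4*I*sqrt(65) + (-5*(-5))*(1 + 69 - 5*(-5)) = 4*I*sqrt(65) + 25*(1 + 69 + 25) = 4*I*sqrt(65) + 25*95 = 4*I*sqrt(65) + 2375 = 2375 + 4*I*sqrt(65)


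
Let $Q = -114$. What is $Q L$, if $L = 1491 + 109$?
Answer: $-182400$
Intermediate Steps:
$L = 1600$
$Q L = \left(-114\right) 1600 = -182400$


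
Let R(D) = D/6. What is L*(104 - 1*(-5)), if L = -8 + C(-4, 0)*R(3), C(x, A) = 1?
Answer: -1635/2 ≈ -817.50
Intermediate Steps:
R(D) = D/6 (R(D) = D*(⅙) = D/6)
L = -15/2 (L = -8 + 1*((⅙)*3) = -8 + 1*(½) = -8 + ½ = -15/2 ≈ -7.5000)
L*(104 - 1*(-5)) = -15*(104 - 1*(-5))/2 = -15*(104 + 5)/2 = -15/2*109 = -1635/2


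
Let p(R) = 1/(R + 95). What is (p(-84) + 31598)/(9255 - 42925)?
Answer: -347579/370370 ≈ -0.93846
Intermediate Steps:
p(R) = 1/(95 + R)
(p(-84) + 31598)/(9255 - 42925) = (1/(95 - 84) + 31598)/(9255 - 42925) = (1/11 + 31598)/(-33670) = (1/11 + 31598)*(-1/33670) = (347579/11)*(-1/33670) = -347579/370370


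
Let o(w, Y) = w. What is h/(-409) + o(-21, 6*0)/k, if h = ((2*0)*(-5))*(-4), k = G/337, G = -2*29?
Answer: 7077/58 ≈ 122.02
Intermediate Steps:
G = -58
k = -58/337 ≈ -0.17211
h = 0 (h = (0*(-5))*(-4) = 0*(-4) = 0)
h/(-409) + o(-21, 6*0)/k = 0/(-409) - 21/(-58/337) = 0*(-1/409) - 21*(-337/58) = 0 + 7077/58 = 7077/58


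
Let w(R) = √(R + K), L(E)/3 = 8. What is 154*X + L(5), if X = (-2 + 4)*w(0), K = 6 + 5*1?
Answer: 24 + 308*√11 ≈ 1045.5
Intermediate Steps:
K = 11 (K = 6 + 5 = 11)
L(E) = 24 (L(E) = 3*8 = 24)
w(R) = √(11 + R) (w(R) = √(R + 11) = √(11 + R))
X = 2*√11 (X = (-2 + 4)*√(11 + 0) = 2*√11 ≈ 6.6332)
154*X + L(5) = 154*(2*√11) + 24 = 308*√11 + 24 = 24 + 308*√11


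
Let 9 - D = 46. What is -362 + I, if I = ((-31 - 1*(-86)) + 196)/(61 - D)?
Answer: -35225/98 ≈ -359.44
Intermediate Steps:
D = -37 (D = 9 - 1*46 = 9 - 46 = -37)
I = 251/98 (I = ((-31 - 1*(-86)) + 196)/(61 - 1*(-37)) = ((-31 + 86) + 196)/(61 + 37) = (55 + 196)/98 = 251*(1/98) = 251/98 ≈ 2.5612)
-362 + I = -362 + 251/98 = -35225/98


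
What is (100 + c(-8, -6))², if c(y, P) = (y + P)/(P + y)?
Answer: 10201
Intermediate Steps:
c(y, P) = 1 (c(y, P) = (P + y)/(P + y) = 1)
(100 + c(-8, -6))² = (100 + 1)² = 101² = 10201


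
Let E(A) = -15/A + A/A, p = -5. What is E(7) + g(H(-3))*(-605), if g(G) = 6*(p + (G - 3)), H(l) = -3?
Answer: 279502/7 ≈ 39929.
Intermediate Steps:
g(G) = -48 + 6*G (g(G) = 6*(-5 + (G - 3)) = 6*(-5 + (-3 + G)) = 6*(-8 + G) = -48 + 6*G)
E(A) = 1 - 15/A (E(A) = -15/A + 1 = 1 - 15/A)
E(7) + g(H(-3))*(-605) = (-15 + 7)/7 + (-48 + 6*(-3))*(-605) = (⅐)*(-8) + (-48 - 18)*(-605) = -8/7 - 66*(-605) = -8/7 + 39930 = 279502/7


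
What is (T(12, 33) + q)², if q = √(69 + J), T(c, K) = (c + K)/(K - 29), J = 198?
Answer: 6297/16 + 45*√267/2 ≈ 761.22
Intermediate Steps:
T(c, K) = (K + c)/(-29 + K)
q = √267 (q = √(69 + 198) = √267 ≈ 16.340)
(T(12, 33) + q)² = ((33 + 12)/(-29 + 33) + √267)² = (45/4 + √267)²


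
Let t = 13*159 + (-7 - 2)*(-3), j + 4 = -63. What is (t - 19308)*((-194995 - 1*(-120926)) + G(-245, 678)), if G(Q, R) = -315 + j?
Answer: 1281599514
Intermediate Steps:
j = -67 (j = -4 - 63 = -67)
t = 2094 (t = 2067 - 9*(-3) = 2067 + 27 = 2094)
G(Q, R) = -382 (G(Q, R) = -315 - 67 = -382)
(t - 19308)*((-194995 - 1*(-120926)) + G(-245, 678)) = (2094 - 19308)*((-194995 - 1*(-120926)) - 382) = -17214*((-194995 + 120926) - 382) = -17214*(-74069 - 382) = -17214*(-74451) = 1281599514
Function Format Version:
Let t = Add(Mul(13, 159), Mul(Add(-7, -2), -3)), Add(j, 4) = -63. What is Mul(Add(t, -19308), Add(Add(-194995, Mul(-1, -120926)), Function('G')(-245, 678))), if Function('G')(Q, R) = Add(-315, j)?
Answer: 1281599514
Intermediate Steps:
j = -67 (j = Add(-4, -63) = -67)
t = 2094 (t = Add(2067, Mul(-9, -3)) = Add(2067, 27) = 2094)
Function('G')(Q, R) = -382 (Function('G')(Q, R) = Add(-315, -67) = -382)
Mul(Add(t, -19308), Add(Add(-194995, Mul(-1, -120926)), Function('G')(-245, 678))) = Mul(Add(2094, -19308), Add(Add(-194995, Mul(-1, -120926)), -382)) = Mul(-17214, Add(Add(-194995, 120926), -382)) = Mul(-17214, Add(-74069, -382)) = Mul(-17214, -74451) = 1281599514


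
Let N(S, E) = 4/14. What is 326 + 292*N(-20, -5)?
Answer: 2866/7 ≈ 409.43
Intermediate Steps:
N(S, E) = 2/7 (N(S, E) = 4*(1/14) = 2/7)
326 + 292*N(-20, -5) = 326 + 292*(2/7) = 326 + 584/7 = 2866/7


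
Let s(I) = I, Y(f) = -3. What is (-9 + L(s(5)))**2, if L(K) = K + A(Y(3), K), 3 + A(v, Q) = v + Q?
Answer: 25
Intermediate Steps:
A(v, Q) = -3 + Q + v (A(v, Q) = -3 + (v + Q) = -3 + (Q + v) = -3 + Q + v)
L(K) = -6 + 2*K (L(K) = K + (-3 + K - 3) = K + (-6 + K) = -6 + 2*K)
(-9 + L(s(5)))**2 = (-9 + (-6 + 2*5))**2 = (-9 + (-6 + 10))**2 = (-9 + 4)**2 = (-5)**2 = 25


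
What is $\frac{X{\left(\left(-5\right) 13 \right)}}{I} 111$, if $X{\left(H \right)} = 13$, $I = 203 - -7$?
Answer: $\frac{481}{70} \approx 6.8714$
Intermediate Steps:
$I = 210$ ($I = 203 + 7 = 210$)
$\frac{X{\left(\left(-5\right) 13 \right)}}{I} 111 = \frac{13}{210} \cdot 111 = \frac{481}{70}$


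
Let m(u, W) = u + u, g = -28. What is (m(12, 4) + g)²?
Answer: 16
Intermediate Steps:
m(u, W) = 2*u
(m(12, 4) + g)² = (2*12 - 28)² = (24 - 28)² = (-4)² = 16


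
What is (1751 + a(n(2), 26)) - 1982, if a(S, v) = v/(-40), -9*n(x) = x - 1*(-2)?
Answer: -4633/20 ≈ -231.65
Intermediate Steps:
n(x) = -2/9 - x/9 (n(x) = -(x - 1*(-2))/9 = -(x + 2)/9 = -(2 + x)/9 = -2/9 - x/9)
a(S, v) = -v/40 (a(S, v) = v*(-1/40) = -v/40)
(1751 + a(n(2), 26)) - 1982 = (1751 - 1/40*26) - 1982 = (1751 - 13/20) - 1982 = 35007/20 - 1982 = -4633/20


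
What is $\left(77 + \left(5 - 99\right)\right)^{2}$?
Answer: $289$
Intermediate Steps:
$\left(77 + \left(5 - 99\right)\right)^{2} = \left(77 - 94\right)^{2} = \left(-17\right)^{2} = 289$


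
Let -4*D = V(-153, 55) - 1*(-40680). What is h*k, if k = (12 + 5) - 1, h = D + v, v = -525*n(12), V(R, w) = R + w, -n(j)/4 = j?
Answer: 240872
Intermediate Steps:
n(j) = -4*j
v = 25200 (v = -(-2100)*12 = -525*(-48) = 25200)
D = -20291/2 (D = -((-153 + 55) - 1*(-40680))/4 = -(-98 + 40680)/4 = -¼*40582 = -20291/2 ≈ -10146.)
h = 30109/2 (h = -20291/2 + 25200 = 30109/2 ≈ 15055.)
k = 16 (k = 17 - 1 = 16)
h*k = (30109/2)*16 = 240872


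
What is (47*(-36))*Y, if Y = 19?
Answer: -32148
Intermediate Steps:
(47*(-36))*Y = (47*(-36))*19 = -1692*19 = -32148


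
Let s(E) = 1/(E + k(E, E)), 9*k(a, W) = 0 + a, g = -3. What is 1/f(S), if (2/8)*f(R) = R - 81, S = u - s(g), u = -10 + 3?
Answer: -5/1754 ≈ -0.0028506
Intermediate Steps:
u = -7
k(a, W) = a/9 (k(a, W) = (0 + a)/9 = a/9)
s(E) = 9/(10*E) (s(E) = 1/(E + E/9) = 1/(10*E/9) = 9/(10*E))
S = -67/10 (S = -7 - 9/(10*(-3)) = -7 - 9*(-1)/(10*3) = -7 - 1*(-3/10) = -7 + 3/10 = -67/10 ≈ -6.7000)
f(R) = -324 + 4*R (f(R) = 4*(R - 81) = 4*(-81 + R) = -324 + 4*R)
1/f(S) = 1/(-324 + 4*(-67/10)) = 1/(-324 - 134/5) = 1/(-1754/5) = -5/1754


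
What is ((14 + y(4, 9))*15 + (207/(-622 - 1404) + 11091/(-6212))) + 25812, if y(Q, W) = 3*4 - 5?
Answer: 164398957887/6292756 ≈ 26125.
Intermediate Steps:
y(Q, W) = 7 (y(Q, W) = 12 - 5 = 7)
((14 + y(4, 9))*15 + (207/(-622 - 1404) + 11091/(-6212))) + 25812 = ((14 + 7)*15 + (207/(-622 - 1404) + 11091/(-6212))) + 25812 = (21*15 + (207/(-2026) + 11091*(-1/6212))) + 25812 = (315 + (207*(-1/2026) - 11091/6212)) + 25812 = (315 + (-207/2026 - 11091/6212)) + 25812 = (315 - 11878125/6292756) + 25812 = 1970340015/6292756 + 25812 = 164398957887/6292756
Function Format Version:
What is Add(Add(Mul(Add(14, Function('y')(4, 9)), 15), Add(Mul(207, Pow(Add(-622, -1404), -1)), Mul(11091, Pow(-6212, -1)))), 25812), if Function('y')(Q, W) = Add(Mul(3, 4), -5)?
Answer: Rational(164398957887, 6292756) ≈ 26125.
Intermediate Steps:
Function('y')(Q, W) = 7 (Function('y')(Q, W) = Add(12, -5) = 7)
Add(Add(Mul(Add(14, Function('y')(4, 9)), 15), Add(Mul(207, Pow(Add(-622, -1404), -1)), Mul(11091, Pow(-6212, -1)))), 25812) = Add(Add(Mul(Add(14, 7), 15), Add(Mul(207, Pow(Add(-622, -1404), -1)), Mul(11091, Pow(-6212, -1)))), 25812) = Add(Add(Mul(21, 15), Add(Mul(207, Pow(-2026, -1)), Mul(11091, Rational(-1, 6212)))), 25812) = Add(Add(315, Add(Mul(207, Rational(-1, 2026)), Rational(-11091, 6212))), 25812) = Add(Add(315, Add(Rational(-207, 2026), Rational(-11091, 6212))), 25812) = Add(Add(315, Rational(-11878125, 6292756)), 25812) = Add(Rational(1970340015, 6292756), 25812) = Rational(164398957887, 6292756)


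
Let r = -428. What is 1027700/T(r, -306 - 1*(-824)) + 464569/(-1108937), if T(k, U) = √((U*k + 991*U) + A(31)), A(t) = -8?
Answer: -464569/1108937 + 11950*√291626/3391 ≈ 1902.6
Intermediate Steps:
T(k, U) = √(-8 + 991*U + U*k) (T(k, U) = √((U*k + 991*U) - 8) = √((991*U + U*k) - 8) = √(-8 + 991*U + U*k))
1027700/T(r, -306 - 1*(-824)) + 464569/(-1108937) = 1027700/(√(-8 + 991*(-306 - 1*(-824)) + (-306 - 1*(-824))*(-428))) + 464569/(-1108937) = 1027700/(√(-8 + 991*(-306 + 824) + (-306 + 824)*(-428))) + 464569*(-1/1108937) = 1027700/(√(-8 + 991*518 + 518*(-428))) - 464569/1108937 = 1027700/(√(-8 + 513338 - 221704)) - 464569/1108937 = 1027700/(√291626) - 464569/1108937 = 1027700*(√291626/291626) - 464569/1108937 = 11950*√291626/3391 - 464569/1108937 = -464569/1108937 + 11950*√291626/3391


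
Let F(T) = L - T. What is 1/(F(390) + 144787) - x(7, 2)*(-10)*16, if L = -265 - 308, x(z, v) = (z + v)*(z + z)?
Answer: 2899491841/143824 ≈ 20160.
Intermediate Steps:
x(z, v) = 2*z*(v + z) (x(z, v) = (v + z)*(2*z) = 2*z*(v + z))
L = -573
F(T) = -573 - T
1/(F(390) + 144787) - x(7, 2)*(-10)*16 = 1/((-573 - 1*390) + 144787) - (2*7*(2 + 7))*(-10)*16 = 1/((-573 - 390) + 144787) - (2*7*9)*(-10)*16 = 1/(-963 + 144787) - 126*(-10)*16 = 1/143824 - (-1260)*16 = 1/143824 - 1*(-20160) = 1/143824 + 20160 = 2899491841/143824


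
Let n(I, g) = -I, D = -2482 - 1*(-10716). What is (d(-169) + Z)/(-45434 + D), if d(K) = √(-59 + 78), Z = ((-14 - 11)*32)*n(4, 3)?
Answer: -8/93 - √19/37200 ≈ -0.086139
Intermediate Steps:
D = 8234 (D = -2482 + 10716 = 8234)
Z = 3200 (Z = ((-14 - 11)*32)*(-1*4) = -25*32*(-4) = -800*(-4) = 3200)
d(K) = √19
(d(-169) + Z)/(-45434 + D) = (√19 + 3200)/(-45434 + 8234) = (3200 + √19)/(-37200) = (3200 + √19)*(-1/37200) = -8/93 - √19/37200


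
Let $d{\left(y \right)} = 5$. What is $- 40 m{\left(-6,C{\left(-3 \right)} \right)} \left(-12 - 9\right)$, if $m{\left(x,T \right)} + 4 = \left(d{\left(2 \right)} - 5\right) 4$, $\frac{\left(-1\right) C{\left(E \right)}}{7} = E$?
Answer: $-3360$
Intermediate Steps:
$C{\left(E \right)} = - 7 E$
$m{\left(x,T \right)} = -4$ ($m{\left(x,T \right)} = -4 + \left(5 - 5\right) 4 = -4 + 0 \cdot 4 = -4 + 0 = -4$)
$- 40 m{\left(-6,C{\left(-3 \right)} \right)} \left(-12 - 9\right) = \left(-40\right) \left(-4\right) \left(-12 - 9\right) = 160 \left(-12 - 9\right) = 160 \left(-21\right) = -3360$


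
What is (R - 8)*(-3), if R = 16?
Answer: -24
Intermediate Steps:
(R - 8)*(-3) = (16 - 8)*(-3) = 8*(-3) = -24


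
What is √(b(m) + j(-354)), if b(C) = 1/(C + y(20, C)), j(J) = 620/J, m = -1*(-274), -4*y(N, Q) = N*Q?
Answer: I*√16486264626/96996 ≈ 1.3238*I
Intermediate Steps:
y(N, Q) = -N*Q/4
m = 274
b(C) = -1/(4*C) (b(C) = 1/(C - ¼*20*C) = 1/(C - 5*C) = 1/(-4*C) = -1/(4*C))
√(b(m) + j(-354)) = √(-¼/274 + 620/(-354)) = √(-¼*1/274 + 620*(-1/354)) = √(-1/1096 - 310/177) = √(-339937/193992) = I*√16486264626/96996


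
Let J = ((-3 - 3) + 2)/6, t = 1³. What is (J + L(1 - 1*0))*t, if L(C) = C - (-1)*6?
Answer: 19/3 ≈ 6.3333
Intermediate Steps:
L(C) = 6 + C (L(C) = C - 1*(-6) = C + 6 = 6 + C)
t = 1
J = -⅔ (J = (-6 + 2)*(⅙) = -4*⅙ = -⅔ ≈ -0.66667)
(J + L(1 - 1*0))*t = (-⅔ + (6 + (1 - 1*0)))*1 = (-⅔ + (6 + (1 + 0)))*1 = (-⅔ + (6 + 1))*1 = (-⅔ + 7)*1 = (19/3)*1 = 19/3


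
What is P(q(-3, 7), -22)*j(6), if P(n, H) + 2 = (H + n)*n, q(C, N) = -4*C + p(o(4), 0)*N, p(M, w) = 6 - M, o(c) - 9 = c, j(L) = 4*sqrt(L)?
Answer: 8724*sqrt(6) ≈ 21369.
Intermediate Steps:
o(c) = 9 + c
q(C, N) = -7*N - 4*C (q(C, N) = -4*C + (6 - (9 + 4))*N = -4*C + (6 - 1*13)*N = -4*C + (6 - 13)*N = -4*C - 7*N = -7*N - 4*C)
P(n, H) = -2 + n*(H + n) (P(n, H) = -2 + (H + n)*n = -2 + n*(H + n))
P(q(-3, 7), -22)*j(6) = (-2 + (-7*7 - 4*(-3))**2 - 22*(-7*7 - 4*(-3)))*(4*sqrt(6)) = (-2 + (-49 + 12)**2 - 22*(-49 + 12))*(4*sqrt(6)) = (-2 + (-37)**2 - 22*(-37))*(4*sqrt(6)) = (-2 + 1369 + 814)*(4*sqrt(6)) = 2181*(4*sqrt(6)) = 8724*sqrt(6)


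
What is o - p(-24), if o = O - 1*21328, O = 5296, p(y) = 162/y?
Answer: -64101/4 ≈ -16025.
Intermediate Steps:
o = -16032 (o = 5296 - 1*21328 = 5296 - 21328 = -16032)
o - p(-24) = -16032 - 162/(-24) = -16032 - 162*(-1)/24 = -16032 - 1*(-27/4) = -16032 + 27/4 = -64101/4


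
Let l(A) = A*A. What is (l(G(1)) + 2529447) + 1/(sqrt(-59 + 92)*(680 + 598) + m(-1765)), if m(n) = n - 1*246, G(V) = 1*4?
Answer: 126104483299224/49854251 + 1278*sqrt(33)/49854251 ≈ 2.5295e+6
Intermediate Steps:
G(V) = 4
m(n) = -246 + n (m(n) = n - 246 = -246 + n)
l(A) = A**2
(l(G(1)) + 2529447) + 1/(sqrt(-59 + 92)*(680 + 598) + m(-1765)) = (4**2 + 2529447) + 1/(sqrt(-59 + 92)*(680 + 598) + (-246 - 1765)) = (16 + 2529447) + 1/(sqrt(33)*1278 - 2011) = 2529463 + 1/(1278*sqrt(33) - 2011) = 2529463 + 1/(-2011 + 1278*sqrt(33))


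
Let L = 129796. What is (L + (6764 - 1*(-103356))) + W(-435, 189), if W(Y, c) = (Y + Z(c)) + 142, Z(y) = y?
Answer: 239812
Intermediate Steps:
W(Y, c) = 142 + Y + c (W(Y, c) = (Y + c) + 142 = 142 + Y + c)
(L + (6764 - 1*(-103356))) + W(-435, 189) = (129796 + (6764 - 1*(-103356))) + (142 - 435 + 189) = (129796 + (6764 + 103356)) - 104 = (129796 + 110120) - 104 = 239916 - 104 = 239812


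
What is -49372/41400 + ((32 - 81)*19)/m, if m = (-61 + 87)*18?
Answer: -856243/269100 ≈ -3.1819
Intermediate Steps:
m = 468 (m = 26*18 = 468)
-49372/41400 + ((32 - 81)*19)/m = -49372/41400 + ((32 - 81)*19)/468 = -49372*1/41400 - 49*19*(1/468) = -12343/10350 - 931*1/468 = -12343/10350 - 931/468 = -856243/269100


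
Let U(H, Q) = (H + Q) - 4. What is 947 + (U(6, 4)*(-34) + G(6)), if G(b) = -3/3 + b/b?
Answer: 743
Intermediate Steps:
U(H, Q) = -4 + H + Q
G(b) = 0 (G(b) = -3*1/3 + 1 = -1 + 1 = 0)
947 + (U(6, 4)*(-34) + G(6)) = 947 + ((-4 + 6 + 4)*(-34) + 0) = 947 + (6*(-34) + 0) = 947 + (-204 + 0) = 947 - 204 = 743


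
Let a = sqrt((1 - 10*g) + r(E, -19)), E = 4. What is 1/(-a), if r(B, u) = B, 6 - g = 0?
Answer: I*sqrt(55)/55 ≈ 0.13484*I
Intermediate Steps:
g = 6 (g = 6 - 1*0 = 6 + 0 = 6)
a = I*sqrt(55) (a = sqrt((1 - 10*6) + 4) = sqrt((1 - 60) + 4) = sqrt(-59 + 4) = sqrt(-55) = I*sqrt(55) ≈ 7.4162*I)
1/(-a) = 1/(-I*sqrt(55)) = I*sqrt(55)/55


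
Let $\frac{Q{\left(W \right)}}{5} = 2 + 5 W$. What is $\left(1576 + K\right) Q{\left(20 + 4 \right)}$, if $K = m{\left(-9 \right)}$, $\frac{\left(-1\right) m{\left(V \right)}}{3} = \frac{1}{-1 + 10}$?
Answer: $\frac{2883470}{3} \approx 9.6116 \cdot 10^{5}$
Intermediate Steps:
$m{\left(V \right)} = - \frac{1}{3}$ ($m{\left(V \right)} = - \frac{3}{-1 + 10} = - \frac{3}{9} = \left(-3\right) \frac{1}{9} = - \frac{1}{3}$)
$K = - \frac{1}{3} \approx -0.33333$
$Q{\left(W \right)} = 10 + 25 W$ ($Q{\left(W \right)} = 5 \left(2 + 5 W\right) = 10 + 25 W$)
$\left(1576 + K\right) Q{\left(20 + 4 \right)} = \left(1576 - \frac{1}{3}\right) \left(10 + 25 \left(20 + 4\right)\right) = \frac{4727 \left(10 + 25 \cdot 24\right)}{3} = \frac{4727 \left(10 + 600\right)}{3} = \frac{4727}{3} \cdot 610 = \frac{2883470}{3}$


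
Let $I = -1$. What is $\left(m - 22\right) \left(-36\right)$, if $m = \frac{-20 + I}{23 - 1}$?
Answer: $\frac{9090}{11} \approx 826.36$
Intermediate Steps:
$m = - \frac{21}{22}$ ($m = \frac{-20 - 1}{23 - 1} = - \frac{21}{22} \approx -0.95455$)
$\left(m - 22\right) \left(-36\right) = \left(- \frac{21}{22} - 22\right) \left(-36\right) = \left(- \frac{505}{22}\right) \left(-36\right) = \frac{9090}{11}$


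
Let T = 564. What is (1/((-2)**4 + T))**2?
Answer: 1/336400 ≈ 2.9727e-6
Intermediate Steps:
(1/((-2)**4 + T))**2 = (1/((-2)**4 + 564))**2 = (1/(16 + 564))**2 = (1/580)**2 = 1/336400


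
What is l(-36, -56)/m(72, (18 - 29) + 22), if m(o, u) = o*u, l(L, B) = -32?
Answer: -4/99 ≈ -0.040404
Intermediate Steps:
l(-36, -56)/m(72, (18 - 29) + 22) = -32*1/(72*((18 - 29) + 22)) = -32*1/(72*(-11 + 22)) = -32/(72*11) = -32/792 = -32*1/792 = -4/99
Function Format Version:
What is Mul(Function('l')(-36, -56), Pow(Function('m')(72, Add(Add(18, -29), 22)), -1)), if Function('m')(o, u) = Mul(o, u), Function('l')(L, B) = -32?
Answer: Rational(-4, 99) ≈ -0.040404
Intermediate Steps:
Mul(Function('l')(-36, -56), Pow(Function('m')(72, Add(Add(18, -29), 22)), -1)) = Mul(-32, Pow(Mul(72, Add(Add(18, -29), 22)), -1)) = Mul(-32, Pow(Mul(72, Add(-11, 22)), -1)) = Mul(-32, Pow(Mul(72, 11), -1)) = Mul(-32, Pow(792, -1)) = Mul(-32, Rational(1, 792)) = Rational(-4, 99)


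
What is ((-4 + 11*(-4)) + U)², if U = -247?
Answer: 87025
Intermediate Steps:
((-4 + 11*(-4)) + U)² = ((-4 + 11*(-4)) - 247)² = ((-4 - 44) - 247)² = (-48 - 247)² = (-295)² = 87025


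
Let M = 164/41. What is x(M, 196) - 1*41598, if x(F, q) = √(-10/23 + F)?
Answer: -41598 + √1886/23 ≈ -41596.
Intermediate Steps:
M = 4 (M = 164*(1/41) = 4)
x(F, q) = √(-10/23 + F) (x(F, q) = √(-10*1/23 + F) = √(-10/23 + F))
x(M, 196) - 1*41598 = √(-230 + 529*4)/23 - 1*41598 = √(-230 + 2116)/23 - 41598 = √1886/23 - 41598 = -41598 + √1886/23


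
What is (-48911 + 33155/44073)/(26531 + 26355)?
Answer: -1077810674/1165422339 ≈ -0.92482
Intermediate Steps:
(-48911 + 33155/44073)/(26531 + 26355) = (-48911 + 33155*(1/44073))/52886 = (-48911 + 33155/44073)*(1/52886) = -2155621348/44073*1/52886 = -1077810674/1165422339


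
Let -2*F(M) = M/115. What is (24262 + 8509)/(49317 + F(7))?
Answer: 7537330/11342903 ≈ 0.66450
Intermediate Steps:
F(M) = -M/230 (F(M) = -M/(2*115) = -M/230)
(24262 + 8509)/(49317 + F(7)) = (24262 + 8509)/(49317 - 1/230*7) = 32771/(49317 - 7/230) = 32771/(11342903/230) = 32771*(230/11342903) = 7537330/11342903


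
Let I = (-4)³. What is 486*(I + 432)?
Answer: 178848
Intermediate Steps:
I = -64
486*(I + 432) = 486*(-64 + 432) = 486*368 = 178848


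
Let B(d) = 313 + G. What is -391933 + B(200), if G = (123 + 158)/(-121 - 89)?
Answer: -82240481/210 ≈ -3.9162e+5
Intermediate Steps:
G = -281/210 (G = 281/(-210) = 281*(-1/210) = -281/210 ≈ -1.3381)
B(d) = 65449/210 (B(d) = 313 - 281/210 = 65449/210)
-391933 + B(200) = -391933 + 65449/210 = -82240481/210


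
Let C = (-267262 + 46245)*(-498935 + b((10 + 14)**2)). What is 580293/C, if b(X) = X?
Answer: 580293/110145811103 ≈ 5.2684e-6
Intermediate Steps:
C = 110145811103 (C = (-267262 + 46245)*(-498935 + (10 + 14)**2) = -221017*(-498935 + 24**2) = -221017*(-498935 + 576) = -221017*(-498359) = 110145811103)
580293/C = 580293/110145811103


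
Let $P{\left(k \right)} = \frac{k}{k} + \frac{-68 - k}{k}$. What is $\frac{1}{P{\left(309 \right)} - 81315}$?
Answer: $- \frac{309}{25126403} \approx -1.2298 \cdot 10^{-5}$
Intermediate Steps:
$P{\left(k \right)} = 1 + \frac{-68 - k}{k}$
$\frac{1}{P{\left(309 \right)} - 81315} = \frac{1}{- \frac{68}{309} - 81315} = \frac{1}{- \frac{25126403}{309}} = - \frac{309}{25126403}$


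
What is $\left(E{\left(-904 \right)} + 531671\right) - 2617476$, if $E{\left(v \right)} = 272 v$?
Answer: $-2331693$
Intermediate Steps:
$\left(E{\left(-904 \right)} + 531671\right) - 2617476 = \left(272 \left(-904\right) + 531671\right) - 2617476 = \left(-245888 + 531671\right) - 2617476 = 285783 - 2617476 = -2331693$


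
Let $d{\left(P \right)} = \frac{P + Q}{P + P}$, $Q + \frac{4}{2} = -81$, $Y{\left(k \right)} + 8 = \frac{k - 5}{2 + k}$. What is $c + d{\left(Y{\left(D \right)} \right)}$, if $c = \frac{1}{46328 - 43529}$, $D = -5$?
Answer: $\frac{736165}{78372} \approx 9.3932$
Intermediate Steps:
$Y{\left(k \right)} = -8 + \frac{-5 + k}{2 + k}$ ($Y{\left(k \right)} = -8 + \frac{k - 5}{2 + k} = -8 + \frac{-5 + k}{2 + k}$)
$Q = -83$ ($Q = -2 - 81 = -83$)
$c = \frac{1}{2799} \approx 0.00035727$
$d{\left(P \right)} = \frac{-83 + P}{2 P}$ ($d{\left(P \right)} = \frac{P - 83}{P + P} = \frac{-83 + P}{2 P}$)
$c + d{\left(Y{\left(D \right)} \right)} = \frac{1}{2799} + \frac{-83 + \frac{7 \left(-3 - -5\right)}{2 - 5}}{2 \frac{7 \left(-3 - -5\right)}{2 - 5}} = \frac{1}{2799} + \frac{-83 + \frac{7 \left(-3 + 5\right)}{-3}}{2 \frac{7 \left(-3 + 5\right)}{-3}} = \frac{1}{2799} + \frac{-83 + 7 \left(- \frac{1}{3}\right) 2}{2 \cdot 7 \left(- \frac{1}{3}\right) 2} = \frac{1}{2799} + \frac{-83 - \frac{14}{3}}{2 \left(- \frac{14}{3}\right)} = \frac{1}{2799} + \frac{1}{2} \left(- \frac{3}{14}\right) \left(- \frac{263}{3}\right) = \frac{1}{2799} + \frac{263}{28} = \frac{736165}{78372}$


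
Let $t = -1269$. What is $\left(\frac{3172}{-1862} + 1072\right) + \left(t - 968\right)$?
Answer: $- \frac{1086201}{931} \approx -1166.7$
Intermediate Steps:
$\left(\frac{3172}{-1862} + 1072\right) + \left(t - 968\right) = \left(\frac{3172}{-1862} + 1072\right) - 2237 = \left(3172 \left(- \frac{1}{1862}\right) + 1072\right) - 2237 = \left(- \frac{1586}{931} + 1072\right) - 2237 = \frac{996446}{931} - 2237 = - \frac{1086201}{931}$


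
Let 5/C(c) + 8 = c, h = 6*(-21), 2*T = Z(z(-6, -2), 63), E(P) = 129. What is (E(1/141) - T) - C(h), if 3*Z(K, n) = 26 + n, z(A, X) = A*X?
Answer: 22955/201 ≈ 114.20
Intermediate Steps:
Z(K, n) = 26/3 + n/3 (Z(K, n) = (26 + n)/3 = 26/3 + n/3)
T = 89/6 (T = (26/3 + (⅓)*63)/2 = (26/3 + 21)/2 = (½)*(89/3) = 89/6 ≈ 14.833)
h = -126
C(c) = 5/(-8 + c)
(E(1/141) - T) - C(h) = (129 - 1*89/6) - 5/(-8 - 126) = (129 - 89/6) - 5/(-134) = 685/6 - 5*(-1)/134 = 685/6 - 1*(-5/134) = 685/6 + 5/134 = 22955/201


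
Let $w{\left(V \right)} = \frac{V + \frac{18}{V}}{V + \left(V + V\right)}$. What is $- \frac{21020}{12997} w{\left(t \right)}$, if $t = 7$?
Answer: $- \frac{1408340}{1910559} \approx -0.73713$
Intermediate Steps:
$w{\left(V \right)} = \frac{V + \frac{18}{V}}{3 V}$ ($w{\left(V \right)} = \frac{V + \frac{18}{V}}{V + 2 V} = \frac{V + \frac{18}{V}}{3 V}$)
$- \frac{21020}{12997} w{\left(t \right)} = - \frac{21020}{12997} \left(\frac{1}{3} + \frac{6}{49}\right) = \left(-21020\right) \frac{1}{12997} \left(\frac{1}{3} + 6 \cdot \frac{1}{49}\right) = - \frac{21020 \left(\frac{1}{3} + \frac{6}{49}\right)}{12997} = \left(- \frac{21020}{12997}\right) \frac{67}{147} = - \frac{1408340}{1910559}$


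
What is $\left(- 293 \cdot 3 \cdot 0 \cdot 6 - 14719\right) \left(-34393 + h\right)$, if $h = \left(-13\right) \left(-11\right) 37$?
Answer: $428352338$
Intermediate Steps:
$h = 5291$ ($h = 143 \cdot 37 = 5291$)
$\left(- 293 \cdot 3 \cdot 0 \cdot 6 - 14719\right) \left(-34393 + h\right) = \left(- 293 \cdot 3 \cdot 0 \cdot 6 - 14719\right) \left(-34393 + 5291\right) = \left(- 293 \cdot 0 \cdot 6 - 14719\right) \left(-29102\right) = \left(\left(-293\right) 0 - 14719\right) \left(-29102\right) = \left(0 - 14719\right) \left(-29102\right) = \left(-14719\right) \left(-29102\right) = 428352338$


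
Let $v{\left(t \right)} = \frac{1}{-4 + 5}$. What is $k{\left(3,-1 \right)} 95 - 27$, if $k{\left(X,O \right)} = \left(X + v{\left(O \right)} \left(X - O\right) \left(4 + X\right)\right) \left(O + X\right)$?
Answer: $5863$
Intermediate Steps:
$v{\left(t \right)} = 1$ ($v{\left(t \right)} = 1^{-1} = 1$)
$k{\left(X,O \right)} = \left(O + X\right) \left(X + \left(4 + X\right) \left(X - O\right)\right)$ ($k{\left(X,O \right)} = \left(X + 1 \left(X - O\right) \left(4 + X\right)\right) \left(O + X\right) = \left(X + \left(X - O\right) \left(4 + X\right)\right) \left(O + X\right) = \left(X + \left(4 + X\right) \left(X - O\right)\right) \left(O + X\right) = \left(O + X\right) \left(X + \left(4 + X\right) \left(X - O\right)\right)$)
$k{\left(3,-1 \right)} 95 - 27 = \left(3^{3} - 4 \left(-1\right)^{2} + 5 \cdot 3^{2} - 3 - 3 \left(-1\right)^{2}\right) 95 - 27 = \left(27 - 4 + 5 \cdot 9 - 3 - 3 \cdot 1\right) 95 - 27 = \left(27 - 4 + 45 - 3 - 3\right) 95 - 27 = 62 \cdot 95 - 27 = 5890 - 27 = 5863$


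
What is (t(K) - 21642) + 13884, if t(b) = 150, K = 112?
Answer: -7608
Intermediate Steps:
(t(K) - 21642) + 13884 = (150 - 21642) + 13884 = -21492 + 13884 = -7608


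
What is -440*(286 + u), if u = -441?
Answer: 68200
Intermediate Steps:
-440*(286 + u) = -440*(286 - 441) = -440*(-155) = 68200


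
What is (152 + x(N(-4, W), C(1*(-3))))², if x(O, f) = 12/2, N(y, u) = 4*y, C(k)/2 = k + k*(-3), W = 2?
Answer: 24964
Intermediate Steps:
C(k) = -4*k (C(k) = 2*(k + k*(-3)) = 2*(k - 3*k) = 2*(-2*k) = -4*k)
x(O, f) = 6 (x(O, f) = 12*(½) = 6)
(152 + x(N(-4, W), C(1*(-3))))² = (152 + 6)² = 158² = 24964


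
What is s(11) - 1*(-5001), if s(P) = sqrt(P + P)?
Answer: 5001 + sqrt(22) ≈ 5005.7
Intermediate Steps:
s(P) = sqrt(2)*sqrt(P) (s(P) = sqrt(2*P) = sqrt(2)*sqrt(P))
s(11) - 1*(-5001) = sqrt(2)*sqrt(11) - 1*(-5001) = sqrt(22) + 5001 = 5001 + sqrt(22)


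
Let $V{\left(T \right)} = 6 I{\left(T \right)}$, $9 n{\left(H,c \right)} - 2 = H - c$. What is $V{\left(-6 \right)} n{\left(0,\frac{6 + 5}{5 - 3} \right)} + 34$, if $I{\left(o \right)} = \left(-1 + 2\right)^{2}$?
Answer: $\frac{95}{3} \approx 31.667$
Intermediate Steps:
$I{\left(o \right)} = 1$ ($I{\left(o \right)} = 1^{2} = 1$)
$n{\left(H,c \right)} = \frac{2}{9} - \frac{c}{9} + \frac{H}{9}$ ($n{\left(H,c \right)} = \frac{2}{9} + \frac{H - c}{9} = \frac{2}{9} + \left(- \frac{c}{9} + \frac{H}{9}\right) = \frac{2}{9} - \frac{c}{9} + \frac{H}{9}$)
$V{\left(T \right)} = 6$ ($V{\left(T \right)} = 6 \cdot 1 = 6$)
$V{\left(-6 \right)} n{\left(0,\frac{6 + 5}{5 - 3} \right)} + 34 = 6 \left(\frac{2}{9} - \frac{\left(6 + 5\right) \frac{1}{5 - 3}}{9} + \frac{1}{9} \cdot 0\right) + 34 = 6 \left(\frac{2}{9} - \frac{11 \cdot \frac{1}{2}}{9} + 0\right) + 34 = 6 \left(\frac{2}{9} - \frac{11}{18} + 0\right) + 34 = 6 \left(- \frac{7}{18}\right) + 34 = - \frac{7}{3} + 34 = \frac{95}{3}$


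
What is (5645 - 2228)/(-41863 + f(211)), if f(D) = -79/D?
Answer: -720987/8833172 ≈ -0.081623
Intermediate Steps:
(5645 - 2228)/(-41863 + f(211)) = (5645 - 2228)/(-41863 - 79/211) = 3417/(-41863 - 79*1/211) = 3417/(-41863 - 79/211) = 3417/(-8833172/211) = 3417*(-211/8833172) = -720987/8833172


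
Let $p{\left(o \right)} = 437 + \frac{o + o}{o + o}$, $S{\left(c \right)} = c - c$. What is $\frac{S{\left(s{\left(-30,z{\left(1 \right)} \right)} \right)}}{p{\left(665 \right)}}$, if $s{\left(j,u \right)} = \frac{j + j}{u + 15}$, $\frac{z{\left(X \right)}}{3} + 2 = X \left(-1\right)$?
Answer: $0$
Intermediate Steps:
$z{\left(X \right)} = -6 - 3 X$ ($z{\left(X \right)} = -6 + 3 X \left(-1\right) = -6 + 3 \left(- X\right) = -6 - 3 X$)
$s{\left(j,u \right)} = \frac{2 j}{15 + u}$
$S{\left(c \right)} = 0$
$p{\left(o \right)} = 438$ ($p{\left(o \right)} = 437 + \frac{2 o}{2 o} = 437 + 2 o \frac{1}{2 o} = 437 + 1 = 438$)
$\frac{S{\left(s{\left(-30,z{\left(1 \right)} \right)} \right)}}{p{\left(665 \right)}} = \frac{0}{438} = 0 \cdot \frac{1}{438} = 0$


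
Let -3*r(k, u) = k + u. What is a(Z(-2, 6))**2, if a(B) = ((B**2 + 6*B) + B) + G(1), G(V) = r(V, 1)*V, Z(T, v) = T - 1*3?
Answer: 1024/9 ≈ 113.78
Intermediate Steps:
Z(T, v) = -3 + T (Z(T, v) = T - 3 = -3 + T)
r(k, u) = -k/3 - u/3 (r(k, u) = -(k + u)/3 = -k/3 - u/3)
G(V) = V*(-1/3 - V/3) (G(V) = (-V/3 - 1/3*1)*V = (-V/3 - 1/3)*V = (-1/3 - V/3)*V = V*(-1/3 - V/3))
a(B) = -2/3 + B**2 + 7*B (a(B) = ((B**2 + 6*B) + B) - 1/3*1*(1 + 1) = (B**2 + 7*B) - 1/3*1*2 = (B**2 + 7*B) - 2/3 = -2/3 + B**2 + 7*B)
a(Z(-2, 6))**2 = (-2/3 + (-3 - 2)**2 + 7*(-3 - 2))**2 = (-2/3 + (-5)**2 + 7*(-5))**2 = (-2/3 + 25 - 35)**2 = (-32/3)**2 = 1024/9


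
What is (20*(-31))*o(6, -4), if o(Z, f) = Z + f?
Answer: -1240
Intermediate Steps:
(20*(-31))*o(6, -4) = (20*(-31))*(6 - 4) = -620*2 = -1240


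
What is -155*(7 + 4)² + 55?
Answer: -18700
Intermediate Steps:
-155*(7 + 4)² + 55 = -155*11² + 55 = -155*121 + 55 = -18755 + 55 = -18700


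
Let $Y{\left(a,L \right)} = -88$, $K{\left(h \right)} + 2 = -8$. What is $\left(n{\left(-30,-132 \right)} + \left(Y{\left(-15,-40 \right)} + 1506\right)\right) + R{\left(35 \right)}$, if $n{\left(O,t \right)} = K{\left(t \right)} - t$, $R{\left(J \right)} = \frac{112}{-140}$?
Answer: $\frac{7696}{5} \approx 1539.2$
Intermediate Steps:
$K{\left(h \right)} = -10$ ($K{\left(h \right)} = -2 - 8 = -10$)
$R{\left(J \right)} = - \frac{4}{5}$ ($R{\left(J \right)} = 112 \left(- \frac{1}{140}\right) = - \frac{4}{5}$)
$n{\left(O,t \right)} = -10 - t$
$\left(n{\left(-30,-132 \right)} + \left(Y{\left(-15,-40 \right)} + 1506\right)\right) + R{\left(35 \right)} = \left(\left(-10 - -132\right) + \left(-88 + 1506\right)\right) - \frac{4}{5} = \left(\left(-10 + 132\right) + 1418\right) - \frac{4}{5} = \left(122 + 1418\right) - \frac{4}{5} = 1540 - \frac{4}{5} = \frac{7696}{5}$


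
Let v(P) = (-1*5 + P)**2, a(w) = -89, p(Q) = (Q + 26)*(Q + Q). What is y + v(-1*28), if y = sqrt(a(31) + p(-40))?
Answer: 1089 + sqrt(1031) ≈ 1121.1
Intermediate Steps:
p(Q) = 2*Q*(26 + Q) (p(Q) = (26 + Q)*(2*Q) = 2*Q*(26 + Q))
y = sqrt(1031) (y = sqrt(-89 + 2*(-40)*(26 - 40)) = sqrt(-89 + 2*(-40)*(-14)) = sqrt(-89 + 1120) = sqrt(1031) ≈ 32.109)
v(P) = (-5 + P)**2
y + v(-1*28) = sqrt(1031) + (-5 - 1*28)**2 = sqrt(1031) + (-5 - 28)**2 = sqrt(1031) + (-33)**2 = sqrt(1031) + 1089 = 1089 + sqrt(1031)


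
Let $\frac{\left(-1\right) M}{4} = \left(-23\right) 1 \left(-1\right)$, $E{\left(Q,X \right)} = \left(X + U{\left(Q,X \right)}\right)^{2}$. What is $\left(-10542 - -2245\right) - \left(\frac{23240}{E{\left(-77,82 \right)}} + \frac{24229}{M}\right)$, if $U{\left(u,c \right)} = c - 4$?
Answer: $- \frac{118268563}{14720} \approx -8034.5$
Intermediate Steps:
$U{\left(u,c \right)} = -4 + c$
$E{\left(Q,X \right)} = \left(-4 + 2 X\right)^{2}$ ($E{\left(Q,X \right)} = \left(X + \left(-4 + X\right)\right)^{2} = \left(-4 + 2 X\right)^{2}$)
$M = -92$ ($M = - 4 \left(-23\right) 1 \left(-1\right) = - 4 \left(\left(-23\right) \left(-1\right)\right) = \left(-4\right) 23 = -92$)
$\left(-10542 - -2245\right) - \left(\frac{23240}{E{\left(-77,82 \right)}} + \frac{24229}{M}\right) = \left(-10542 - -2245\right) - \left(- \frac{24229}{92} + 23240 \frac{1}{4 \left(-2 + 82\right)^{2}}\right) = \left(-10542 + 2245\right) - \left(- \frac{24229}{92} + \frac{23240}{4 \cdot 80^{2}}\right) = -8297 + \left(- \frac{23240}{4 \cdot 6400} + \frac{24229}{92}\right) = -8297 + \left(- \frac{23240}{25600} + \frac{24229}{92}\right) = -8297 + \left(\left(-23240\right) \frac{1}{25600} + \frac{24229}{92}\right) = -8297 + \left(- \frac{581}{640} + \frac{24229}{92}\right) = -8297 + \frac{3863277}{14720} = - \frac{118268563}{14720}$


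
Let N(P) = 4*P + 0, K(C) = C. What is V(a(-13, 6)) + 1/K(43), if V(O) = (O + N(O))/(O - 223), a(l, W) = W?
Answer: -1073/9331 ≈ -0.11499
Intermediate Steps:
N(P) = 4*P
V(O) = 5*O/(-223 + O) (V(O) = (O + 4*O)/(O - 223) = (5*O)/(-223 + O) = 5*O/(-223 + O))
V(a(-13, 6)) + 1/K(43) = 5*6/(-223 + 6) + 1/43 = 5*6/(-217) + 1/43 = 5*6*(-1/217) + 1/43 = -30/217 + 1/43 = -1073/9331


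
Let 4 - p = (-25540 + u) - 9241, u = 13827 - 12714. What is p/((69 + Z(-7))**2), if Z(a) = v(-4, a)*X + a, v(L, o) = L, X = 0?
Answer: 8418/961 ≈ 8.7596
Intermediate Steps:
Z(a) = a (Z(a) = -4*0 + a = 0 + a = a)
u = 1113
p = 33672 (p = 4 - ((-25540 + 1113) - 9241) = 4 - (-24427 - 9241) = 4 - 1*(-33668) = 4 + 33668 = 33672)
p/((69 + Z(-7))**2) = 33672/((69 - 7)**2) = 33672/(62**2) = 33672/3844 = 33672*(1/3844) = 8418/961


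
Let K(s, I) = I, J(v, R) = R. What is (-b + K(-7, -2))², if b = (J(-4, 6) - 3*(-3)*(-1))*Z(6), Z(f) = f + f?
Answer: 1156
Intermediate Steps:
Z(f) = 2*f
b = -36 (b = (6 - 3*(-3)*(-1))*(2*6) = (6 + 9*(-1))*12 = (6 - 9)*12 = -3*12 = -36)
(-b + K(-7, -2))² = (-1*(-36) - 2)² = (36 - 2)² = 34² = 1156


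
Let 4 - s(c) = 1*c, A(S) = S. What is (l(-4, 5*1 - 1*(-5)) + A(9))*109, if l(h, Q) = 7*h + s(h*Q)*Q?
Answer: 45889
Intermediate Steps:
s(c) = 4 - c
l(h, Q) = 7*h + Q*(4 - Q*h) (l(h, Q) = 7*h + (4 - h*Q)*Q = 7*h + (4 - Q*h)*Q = 7*h + Q*(4 - Q*h))
(l(-4, 5*1 - 1*(-5)) + A(9))*109 = ((7*(-4) - (5*1 - 1*(-5))*(-4 + (5*1 - 1*(-5))*(-4))) + 9)*109 = ((-28 - (5 + 5)*(-4 + (5 + 5)*(-4))) + 9)*109 = ((-28 - 1*10*(-4 + 10*(-4))) + 9)*109 = ((-28 - 1*10*(-4 - 40)) + 9)*109 = ((-28 - 1*10*(-44)) + 9)*109 = ((-28 + 440) + 9)*109 = (412 + 9)*109 = 421*109 = 45889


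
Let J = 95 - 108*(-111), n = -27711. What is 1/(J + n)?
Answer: -1/15628 ≈ -6.3988e-5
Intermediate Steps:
J = 12083 (J = 95 + 11988 = 12083)
1/(J + n) = 1/(12083 - 27711) = 1/(-15628) = -1/15628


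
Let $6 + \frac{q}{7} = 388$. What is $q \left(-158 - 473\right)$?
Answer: $-1687294$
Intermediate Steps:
$q = 2674$ ($q = -42 + 7 \cdot 388 = -42 + 2716 = 2674$)
$q \left(-158 - 473\right) = 2674 \left(-158 - 473\right) = 2674 \left(-631\right) = -1687294$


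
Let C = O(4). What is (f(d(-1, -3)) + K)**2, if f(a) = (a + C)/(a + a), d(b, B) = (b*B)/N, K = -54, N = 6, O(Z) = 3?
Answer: 10201/4 ≈ 2550.3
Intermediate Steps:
C = 3
d(b, B) = B*b/6 (d(b, B) = (b*B)/6 = (B*b)*(1/6) = B*b/6)
f(a) = (3 + a)/(2*a) (f(a) = (a + 3)/(a + a) = (3 + a)/((2*a)) = (3 + a)*(1/(2*a)) = (3 + a)/(2*a))
(f(d(-1, -3)) + K)**2 = ((3 + (1/6)*(-3)*(-1))/(2*(((1/6)*(-3)*(-1)))) - 54)**2 = ((3 + 1/2)/(2*(1/2)) - 54)**2 = ((1/2)*2*(7/2) - 54)**2 = (7/2 - 54)**2 = (-101/2)**2 = 10201/4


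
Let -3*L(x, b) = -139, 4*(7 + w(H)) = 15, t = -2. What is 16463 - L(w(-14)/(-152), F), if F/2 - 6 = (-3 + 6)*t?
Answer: 49250/3 ≈ 16417.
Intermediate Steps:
w(H) = -13/4 (w(H) = -7 + (¼)*15 = -7 + 15/4 = -13/4)
F = 0 (F = 12 + 2*((-3 + 6)*(-2)) = 12 + 2*(3*(-2)) = 12 + 2*(-6) = 12 - 12 = 0)
L(x, b) = 139/3 (L(x, b) = -⅓*(-139) = 139/3)
16463 - L(w(-14)/(-152), F) = 16463 - 1*139/3 = 16463 - 139/3 = 49250/3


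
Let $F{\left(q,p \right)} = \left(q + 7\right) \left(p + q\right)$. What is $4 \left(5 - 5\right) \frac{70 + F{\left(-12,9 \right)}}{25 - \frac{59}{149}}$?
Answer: $0$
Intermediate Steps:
$F{\left(q,p \right)} = \left(7 + q\right) \left(p + q\right)$
$4 \left(5 - 5\right) \frac{70 + F{\left(-12,9 \right)}}{25 - \frac{59}{149}} = 4 \left(5 - 5\right) \frac{70 + \left(\left(-12\right)^{2} + 7 \cdot 9 + 7 \left(-12\right) + 9 \left(-12\right)\right)}{25 - \frac{59}{149}} = 4 \cdot 0 \frac{70 + \left(144 + 63 - 84 - 108\right)}{25 - \frac{59}{149}} = 0 \frac{70 + 15}{25 - \frac{59}{149}} = 0 \frac{85}{\frac{3666}{149}} = 0 \cdot 85 \cdot \frac{149}{3666} = 0 \cdot \frac{12665}{3666} = 0$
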